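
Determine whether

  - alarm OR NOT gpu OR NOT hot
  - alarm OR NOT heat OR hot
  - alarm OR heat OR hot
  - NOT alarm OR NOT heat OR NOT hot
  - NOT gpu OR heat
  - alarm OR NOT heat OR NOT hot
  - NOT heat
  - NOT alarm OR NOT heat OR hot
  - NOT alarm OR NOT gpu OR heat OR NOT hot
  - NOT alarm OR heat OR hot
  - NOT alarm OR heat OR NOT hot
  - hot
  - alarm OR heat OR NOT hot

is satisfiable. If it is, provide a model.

The formula is unsatisfiable.

Case hot = True:
  (NOT heat) forces heat = False.
  (NOT gpu OR heat) forces gpu = False.
  (NOT alarm OR heat OR NOT hot) forces alarm = False.
  Clause (alarm OR heat OR NOT hot) is falsified — contradiction.
Case hot = False:
  Clause (hot) is falsified — contradiction.
Both cases fail, so the formula is unsatisfiable.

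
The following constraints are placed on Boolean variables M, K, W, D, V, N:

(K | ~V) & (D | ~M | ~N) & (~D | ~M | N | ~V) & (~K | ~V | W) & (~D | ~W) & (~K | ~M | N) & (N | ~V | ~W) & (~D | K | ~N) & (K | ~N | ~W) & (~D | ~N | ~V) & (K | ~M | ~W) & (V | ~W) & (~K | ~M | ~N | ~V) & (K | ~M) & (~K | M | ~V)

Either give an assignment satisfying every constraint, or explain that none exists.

M = False, K = False, W = False, D = False, V = False, N = True

Set M = False.
Set K = False.
  then (K | ~V) forces V = False.
  then (V | ~W) forces W = False.
Set D = False.
Set N = True.
All clauses satisfied.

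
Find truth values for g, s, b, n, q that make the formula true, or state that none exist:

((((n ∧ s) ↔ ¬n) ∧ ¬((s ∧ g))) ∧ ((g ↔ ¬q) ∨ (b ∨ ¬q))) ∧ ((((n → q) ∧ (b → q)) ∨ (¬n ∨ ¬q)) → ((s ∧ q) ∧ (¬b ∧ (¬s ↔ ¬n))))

Unsatisfiable

Case q = True: the formula simplifies to ((((n ∧ s) ↔ ¬n) ∧ ¬((s ∧ g))) ∧ (¬g ∨ b)) ∧ (s ∧ (¬b ∧ (¬s ↔ ¬n))).
  s = True: simplifies to (((n ↔ ¬n) ∧ ¬g) ∧ (¬g ∨ b)) ∧ (¬b ∧ n).
    n = True: the conjunct n ↔ ¬n becomes True ↔ ¬True = False.
    n = False: the conjunct n ↔ ¬n becomes False ↔ ¬False = False.
  s = False: the conjunct s is False.
Case q = False: the conjunct (((n → q) ∧ (b → q)) ∨ (¬n ∨ ¬q)) → ((s ∧ q) ∧ (¬b ∧ (¬s ↔ ¬n))) becomes ((¬n ∧ ¬b) ∨ True) → (False ∧ (¬b ∧ (¬s ↔ ¬n))) = False.
Both cases fail — unsatisfiable.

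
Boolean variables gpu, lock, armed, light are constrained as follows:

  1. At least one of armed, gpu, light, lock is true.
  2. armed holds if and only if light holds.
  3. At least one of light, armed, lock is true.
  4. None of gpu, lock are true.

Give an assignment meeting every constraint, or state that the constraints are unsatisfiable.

gpu=F; lock=F; armed=T; light=T

  (1) {armed, gpu, light, lock}: 2 true — at least one ✓
  (2) armed=T, light=T — same ✓
  (3) {light, armed, lock}: 2 true — at least one ✓
  (4) {gpu, lock}: 0 true — none ✓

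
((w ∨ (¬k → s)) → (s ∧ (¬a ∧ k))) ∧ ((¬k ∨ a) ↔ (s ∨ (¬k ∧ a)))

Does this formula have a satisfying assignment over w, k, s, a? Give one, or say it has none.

w=F; k=F; s=F; a=T

  (w ∨ (¬k → s)) → (s ∧ (¬a ∧ k)) = True
    w ∨ (¬k → s) = False
      ¬k → s = False
        ¬k = True
    s ∧ (¬a ∧ k) = False
      ¬a ∧ k = False
        ¬a = False
  (¬k ∨ a) ↔ (s ∨ (¬k ∧ a)) = True
    ¬k ∨ a = True
      ¬k = True
    s ∨ (¬k ∧ a) = True
      ¬k ∧ a = True
        ¬k = True
Both conjuncts True, so the formula holds.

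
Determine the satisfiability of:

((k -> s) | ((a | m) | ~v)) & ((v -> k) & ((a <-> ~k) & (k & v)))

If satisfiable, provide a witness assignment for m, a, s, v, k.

m: False, a: False, s: True, v: True, k: True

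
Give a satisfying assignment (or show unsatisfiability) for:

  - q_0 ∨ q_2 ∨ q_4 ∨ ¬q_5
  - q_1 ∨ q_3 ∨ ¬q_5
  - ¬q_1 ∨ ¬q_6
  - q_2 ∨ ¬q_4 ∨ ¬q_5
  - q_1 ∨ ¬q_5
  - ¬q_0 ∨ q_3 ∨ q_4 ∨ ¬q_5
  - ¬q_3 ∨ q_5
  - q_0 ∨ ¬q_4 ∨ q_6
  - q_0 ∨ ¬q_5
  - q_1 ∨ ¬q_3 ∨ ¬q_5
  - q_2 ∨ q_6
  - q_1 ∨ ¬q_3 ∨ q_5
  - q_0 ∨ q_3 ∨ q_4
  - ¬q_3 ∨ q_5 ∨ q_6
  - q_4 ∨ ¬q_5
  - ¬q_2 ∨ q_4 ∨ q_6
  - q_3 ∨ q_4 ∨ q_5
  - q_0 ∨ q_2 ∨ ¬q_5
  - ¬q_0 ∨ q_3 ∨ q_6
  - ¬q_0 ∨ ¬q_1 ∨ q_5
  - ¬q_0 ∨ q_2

Set q_0 = True.
  then (¬q_0 ∨ q_2) forces q_2 = True.
Set q_1 = True.
  then (¬q_1 ∨ ¬q_6) forces q_6 = False.
  then (¬q_2 ∨ q_4 ∨ q_6) forces q_4 = True.
  then (¬q_0 ∨ q_3 ∨ q_6) forces q_3 = True.
  then (¬q_0 ∨ ¬q_1 ∨ q_5) forces q_5 = True.
All clauses satisfied.

q_0 = True; q_1 = True; q_2 = True; q_3 = True; q_4 = True; q_5 = True; q_6 = False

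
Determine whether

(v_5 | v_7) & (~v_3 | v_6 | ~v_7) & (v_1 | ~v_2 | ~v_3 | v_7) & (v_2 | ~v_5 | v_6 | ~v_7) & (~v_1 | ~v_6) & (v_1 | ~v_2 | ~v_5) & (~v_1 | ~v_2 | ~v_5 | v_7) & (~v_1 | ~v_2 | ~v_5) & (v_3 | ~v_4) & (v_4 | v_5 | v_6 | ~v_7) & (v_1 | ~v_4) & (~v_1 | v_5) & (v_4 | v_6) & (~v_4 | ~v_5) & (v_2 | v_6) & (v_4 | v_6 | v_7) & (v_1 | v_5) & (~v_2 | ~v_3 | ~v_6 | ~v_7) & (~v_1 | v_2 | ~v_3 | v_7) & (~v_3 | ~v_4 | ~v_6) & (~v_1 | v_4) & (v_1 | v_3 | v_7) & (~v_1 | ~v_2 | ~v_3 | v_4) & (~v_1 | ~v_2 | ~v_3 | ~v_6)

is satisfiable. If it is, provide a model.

v_1: False, v_2: False, v_3: False, v_4: False, v_5: True, v_6: True, v_7: True

Try v_1 = True:
  (~v_1 | ~v_6) forces v_6 = False.
  (~v_1 | v_5) forces v_5 = True.
  (~v_1 | ~v_2 | ~v_5) forces v_2 = False.
  clause (v_2 | v_6) is falsified — backtrack.
So v_1 = False.
  then (v_1 | ~v_4) forces v_4 = False.
  then (v_4 | v_6) forces v_6 = True.
  then (v_1 | v_5) forces v_5 = True.
  then (v_1 | ~v_2 | ~v_5) forces v_2 = False.
Set v_3 = False.
  then (v_1 | v_3 | v_7) forces v_7 = True.
All clauses satisfied.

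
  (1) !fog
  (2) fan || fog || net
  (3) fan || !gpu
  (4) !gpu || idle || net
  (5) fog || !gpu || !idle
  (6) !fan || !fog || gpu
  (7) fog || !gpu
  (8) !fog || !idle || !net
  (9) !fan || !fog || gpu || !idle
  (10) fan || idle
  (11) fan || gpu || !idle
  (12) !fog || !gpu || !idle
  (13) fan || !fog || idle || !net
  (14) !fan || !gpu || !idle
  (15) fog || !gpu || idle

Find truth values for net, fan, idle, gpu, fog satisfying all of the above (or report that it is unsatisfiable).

net = True; fan = True; idle = False; gpu = False; fog = False

Unit clause (!fog) forces fog = False.
In (fog || !gpu) only !gpu is left, so gpu = False.
Set net = True.
Set fan = True.
Set idle = False.
All clauses satisfied.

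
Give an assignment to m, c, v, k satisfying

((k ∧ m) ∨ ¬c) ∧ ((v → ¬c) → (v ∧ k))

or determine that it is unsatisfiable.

m = False; c = False; v = True; k = True

  (k ∧ m) ∨ ¬c = True
    k ∧ m = False
    ¬c = True
  (v → ¬c) → (v ∧ k) = True
    v → ¬c = True
      ¬c = True
    v ∧ k = True
Both conjuncts True, so the formula holds.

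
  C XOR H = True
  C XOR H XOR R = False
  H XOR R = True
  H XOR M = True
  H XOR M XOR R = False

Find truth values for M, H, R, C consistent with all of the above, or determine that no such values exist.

M = True, H = False, R = True, C = True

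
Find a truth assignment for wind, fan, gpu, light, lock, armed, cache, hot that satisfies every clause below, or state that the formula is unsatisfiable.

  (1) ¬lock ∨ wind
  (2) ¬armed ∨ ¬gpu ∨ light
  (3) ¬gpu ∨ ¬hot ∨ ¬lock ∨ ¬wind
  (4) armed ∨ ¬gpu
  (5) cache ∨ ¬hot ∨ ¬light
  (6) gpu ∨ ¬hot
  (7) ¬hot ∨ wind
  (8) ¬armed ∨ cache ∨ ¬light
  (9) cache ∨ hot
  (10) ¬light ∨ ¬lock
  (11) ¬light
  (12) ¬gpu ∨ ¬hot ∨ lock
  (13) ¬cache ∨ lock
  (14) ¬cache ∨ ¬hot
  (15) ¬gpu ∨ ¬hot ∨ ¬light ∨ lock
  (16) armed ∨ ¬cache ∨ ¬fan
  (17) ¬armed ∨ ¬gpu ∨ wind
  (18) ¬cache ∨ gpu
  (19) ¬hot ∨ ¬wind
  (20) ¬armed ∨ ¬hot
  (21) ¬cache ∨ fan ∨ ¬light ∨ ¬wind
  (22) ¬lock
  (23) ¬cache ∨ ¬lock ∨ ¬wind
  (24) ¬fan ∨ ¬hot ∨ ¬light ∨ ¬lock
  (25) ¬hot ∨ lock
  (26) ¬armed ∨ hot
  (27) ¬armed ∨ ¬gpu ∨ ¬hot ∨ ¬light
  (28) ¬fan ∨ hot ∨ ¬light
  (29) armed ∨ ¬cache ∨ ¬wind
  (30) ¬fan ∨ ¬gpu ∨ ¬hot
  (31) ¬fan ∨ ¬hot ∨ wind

Unsatisfiable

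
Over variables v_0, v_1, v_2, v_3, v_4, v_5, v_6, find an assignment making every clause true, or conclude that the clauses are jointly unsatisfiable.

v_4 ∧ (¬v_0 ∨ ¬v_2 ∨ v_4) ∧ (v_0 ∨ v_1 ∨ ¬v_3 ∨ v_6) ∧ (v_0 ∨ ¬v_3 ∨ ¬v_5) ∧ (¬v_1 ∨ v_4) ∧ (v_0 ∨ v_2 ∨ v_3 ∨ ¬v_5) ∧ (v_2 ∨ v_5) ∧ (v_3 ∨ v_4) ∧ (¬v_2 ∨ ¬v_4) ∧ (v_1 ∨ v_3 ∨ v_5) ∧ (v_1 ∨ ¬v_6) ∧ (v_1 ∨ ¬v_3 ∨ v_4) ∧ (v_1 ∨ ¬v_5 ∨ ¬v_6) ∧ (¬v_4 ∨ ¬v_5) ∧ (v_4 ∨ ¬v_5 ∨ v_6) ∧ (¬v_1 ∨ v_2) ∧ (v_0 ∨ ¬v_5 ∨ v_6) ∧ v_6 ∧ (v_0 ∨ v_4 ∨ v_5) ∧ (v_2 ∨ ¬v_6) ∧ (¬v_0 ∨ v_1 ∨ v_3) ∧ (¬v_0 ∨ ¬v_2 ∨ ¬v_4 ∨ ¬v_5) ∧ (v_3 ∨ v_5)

UNSATISFIABLE

Case v_4 = True:
  (¬v_2 ∨ ¬v_4) forces v_2 = False.
  (v_2 ∨ v_5) forces v_5 = True.
  Clause (¬v_4 ∨ ¬v_5) is falsified — contradiction.
Case v_4 = False:
  Clause (v_4) is falsified — contradiction.
Both cases fail, so the formula is unsatisfiable.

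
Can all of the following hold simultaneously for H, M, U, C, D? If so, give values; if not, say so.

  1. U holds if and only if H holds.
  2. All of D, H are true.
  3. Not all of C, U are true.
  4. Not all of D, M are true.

H: True, M: False, U: True, C: False, D: True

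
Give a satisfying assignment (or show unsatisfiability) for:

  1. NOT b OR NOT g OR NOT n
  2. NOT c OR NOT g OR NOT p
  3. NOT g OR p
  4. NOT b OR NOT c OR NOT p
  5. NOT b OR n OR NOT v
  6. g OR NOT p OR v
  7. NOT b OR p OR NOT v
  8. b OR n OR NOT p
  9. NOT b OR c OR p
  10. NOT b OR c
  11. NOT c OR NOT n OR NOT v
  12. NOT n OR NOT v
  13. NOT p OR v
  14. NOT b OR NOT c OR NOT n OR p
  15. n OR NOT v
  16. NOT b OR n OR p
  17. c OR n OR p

v = False, g = False, c = False, n = True, b = False, p = False

Try v = True:
  (NOT n OR NOT v) forces n = False.
  clause (n OR NOT v) is falsified — backtrack.
So v = False.
  then (NOT p OR v) forces p = False.
  then (NOT g OR p) forces g = False.
Set c = False.
  then (NOT b OR c OR p) forces b = False.
  then (c OR n OR p) forces n = True.
All clauses satisfied.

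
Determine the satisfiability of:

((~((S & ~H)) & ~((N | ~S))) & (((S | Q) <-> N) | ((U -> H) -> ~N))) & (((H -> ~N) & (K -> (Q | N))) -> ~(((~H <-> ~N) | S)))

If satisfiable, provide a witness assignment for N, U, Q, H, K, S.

N=F, U=F, Q=F, H=T, K=T, S=T

  (~((S & ~H)) & ~((N | ~S))) & (((S | Q) <-> N) | ((U -> H) -> ~N)) = True
    ~((S & ~H)) & ~((N | ~S)) = True
      ~((S & ~H)) = True
        S & ~H = False
          ~H = False
      ~((N | ~S)) = True
        N | ~S = False
          ~S = False
    ((S | Q) <-> N) | ((U -> H) -> ~N) = True
      (S | Q) <-> N = False
        S | Q = True
      (U -> H) -> ~N = True
        U -> H = True
        ~N = True
  ((H -> ~N) & (K -> (Q | N))) -> ~(((~H <-> ~N) | S)) = True
    (H -> ~N) & (K -> (Q | N)) = False
      H -> ~N = True
        ~N = True
      K -> (Q | N) = False
        Q | N = False
    ~(((~H <-> ~N) | S)) = False
      (~H <-> ~N) | S = True
        ~H <-> ~N = False
          ~H = False
          ~N = True
Both conjuncts True, so the formula holds.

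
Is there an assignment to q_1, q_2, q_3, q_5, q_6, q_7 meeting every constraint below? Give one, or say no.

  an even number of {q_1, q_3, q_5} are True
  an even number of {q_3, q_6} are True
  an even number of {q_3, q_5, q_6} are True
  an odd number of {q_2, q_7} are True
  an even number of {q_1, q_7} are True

q_1 = False, q_2 = True, q_3 = False, q_5 = False, q_6 = False, q_7 = False

{q_1, q_3, q_5}: 0 true → even ✓
{q_3, q_6}: 0 true → even ✓
{q_3, q_5, q_6}: 0 true → even ✓
{q_2, q_7}: 1 true → odd ✓
{q_1, q_7}: 0 true → even ✓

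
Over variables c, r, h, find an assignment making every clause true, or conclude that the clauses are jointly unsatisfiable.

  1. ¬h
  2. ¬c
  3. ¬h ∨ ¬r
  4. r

Unit clause (¬h) forces h = False.
Unit clause (¬c) forces c = False.
Unit clause (r) forces r = True.
All clauses satisfied.

c = False, r = True, h = False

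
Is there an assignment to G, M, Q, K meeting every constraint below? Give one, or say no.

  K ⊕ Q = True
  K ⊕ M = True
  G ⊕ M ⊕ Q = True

G = True; M = False; Q = False; K = True

K ⊕ Q = T ⊕ F = True ✓
K ⊕ M = T ⊕ F = True ✓
G ⊕ M ⊕ Q = T ⊕ F ⊕ F = True ✓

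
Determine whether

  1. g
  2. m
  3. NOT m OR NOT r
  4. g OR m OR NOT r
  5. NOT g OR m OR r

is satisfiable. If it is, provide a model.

m: True, g: True, r: False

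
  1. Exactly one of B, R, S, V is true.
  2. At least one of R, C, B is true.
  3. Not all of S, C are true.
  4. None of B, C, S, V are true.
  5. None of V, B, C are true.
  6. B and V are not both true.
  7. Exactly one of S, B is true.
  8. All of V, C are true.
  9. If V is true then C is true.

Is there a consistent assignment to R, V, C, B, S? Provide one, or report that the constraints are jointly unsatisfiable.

Case V = True:
  Constraint (4) is violated (V=T) — contradiction.
Case V = False:
  Constraint (8) is violated (V=F) — contradiction.
Both cases fail — unsatisfiable.

Unsatisfiable — no assignment works.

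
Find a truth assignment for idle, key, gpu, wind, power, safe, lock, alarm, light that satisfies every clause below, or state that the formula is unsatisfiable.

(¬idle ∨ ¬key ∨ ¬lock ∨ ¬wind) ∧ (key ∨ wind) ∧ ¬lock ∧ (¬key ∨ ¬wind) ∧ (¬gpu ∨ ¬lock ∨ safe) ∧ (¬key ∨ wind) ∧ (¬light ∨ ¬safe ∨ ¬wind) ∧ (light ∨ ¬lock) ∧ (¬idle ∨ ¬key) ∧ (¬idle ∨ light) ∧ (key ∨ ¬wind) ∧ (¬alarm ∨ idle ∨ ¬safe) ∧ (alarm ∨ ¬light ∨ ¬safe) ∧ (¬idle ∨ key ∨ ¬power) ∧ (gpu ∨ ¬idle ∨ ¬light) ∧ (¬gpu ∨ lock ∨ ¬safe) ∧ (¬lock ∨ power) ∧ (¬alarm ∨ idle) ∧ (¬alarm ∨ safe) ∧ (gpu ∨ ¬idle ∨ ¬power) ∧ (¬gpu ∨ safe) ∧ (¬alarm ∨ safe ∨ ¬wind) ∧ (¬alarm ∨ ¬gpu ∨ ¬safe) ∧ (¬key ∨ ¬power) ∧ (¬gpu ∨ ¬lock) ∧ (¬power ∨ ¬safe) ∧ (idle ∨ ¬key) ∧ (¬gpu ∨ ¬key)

Unsatisfiable — no assignment works.

Case key = True:
  (¬lock) forces lock = False.
  (¬key ∨ ¬wind) forces wind = False.
  Clause (¬key ∨ wind) is falsified — contradiction.
Case key = False:
  (key ∨ wind) forces wind = True.
  Clause (key ∨ ¬wind) is falsified — contradiction.
Both cases fail, so the formula is unsatisfiable.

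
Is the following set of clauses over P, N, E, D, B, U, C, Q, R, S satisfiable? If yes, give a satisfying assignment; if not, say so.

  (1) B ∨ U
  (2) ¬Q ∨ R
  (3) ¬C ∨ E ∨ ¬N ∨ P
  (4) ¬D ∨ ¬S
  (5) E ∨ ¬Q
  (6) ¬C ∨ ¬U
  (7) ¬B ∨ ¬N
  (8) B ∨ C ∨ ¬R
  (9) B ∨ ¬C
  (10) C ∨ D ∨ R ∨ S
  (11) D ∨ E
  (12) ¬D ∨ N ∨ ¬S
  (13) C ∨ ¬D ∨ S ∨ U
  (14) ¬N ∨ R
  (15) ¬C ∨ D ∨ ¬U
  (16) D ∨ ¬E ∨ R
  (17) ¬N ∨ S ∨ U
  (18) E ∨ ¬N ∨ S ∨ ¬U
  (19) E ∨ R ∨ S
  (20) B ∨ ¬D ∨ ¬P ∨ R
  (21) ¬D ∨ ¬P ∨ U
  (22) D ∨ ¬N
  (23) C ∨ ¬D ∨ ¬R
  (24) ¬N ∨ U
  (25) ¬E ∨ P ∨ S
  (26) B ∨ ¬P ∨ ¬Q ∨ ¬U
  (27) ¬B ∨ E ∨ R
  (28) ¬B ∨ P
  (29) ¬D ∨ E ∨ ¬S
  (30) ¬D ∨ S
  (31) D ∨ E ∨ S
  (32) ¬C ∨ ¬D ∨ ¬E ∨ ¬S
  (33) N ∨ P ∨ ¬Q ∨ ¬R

Set P = True.
Set N = False.
Try E = False:
  (E ∨ ¬Q) forces Q = False.
  (D ∨ E) forces D = True.
  (¬D ∨ ¬S) forces S = False.
  clause (¬D ∨ S) is falsified — backtrack.
So E = True.
Set D = False.
  then (D ∨ ¬E ∨ R) forces R = True.
Set B = True.
Set U = True.
  then (¬C ∨ ¬U) forces C = False.
Set Q = False.
Set S = False.
All clauses satisfied.

P: True, N: False, E: True, D: False, B: True, U: True, C: False, Q: False, R: True, S: False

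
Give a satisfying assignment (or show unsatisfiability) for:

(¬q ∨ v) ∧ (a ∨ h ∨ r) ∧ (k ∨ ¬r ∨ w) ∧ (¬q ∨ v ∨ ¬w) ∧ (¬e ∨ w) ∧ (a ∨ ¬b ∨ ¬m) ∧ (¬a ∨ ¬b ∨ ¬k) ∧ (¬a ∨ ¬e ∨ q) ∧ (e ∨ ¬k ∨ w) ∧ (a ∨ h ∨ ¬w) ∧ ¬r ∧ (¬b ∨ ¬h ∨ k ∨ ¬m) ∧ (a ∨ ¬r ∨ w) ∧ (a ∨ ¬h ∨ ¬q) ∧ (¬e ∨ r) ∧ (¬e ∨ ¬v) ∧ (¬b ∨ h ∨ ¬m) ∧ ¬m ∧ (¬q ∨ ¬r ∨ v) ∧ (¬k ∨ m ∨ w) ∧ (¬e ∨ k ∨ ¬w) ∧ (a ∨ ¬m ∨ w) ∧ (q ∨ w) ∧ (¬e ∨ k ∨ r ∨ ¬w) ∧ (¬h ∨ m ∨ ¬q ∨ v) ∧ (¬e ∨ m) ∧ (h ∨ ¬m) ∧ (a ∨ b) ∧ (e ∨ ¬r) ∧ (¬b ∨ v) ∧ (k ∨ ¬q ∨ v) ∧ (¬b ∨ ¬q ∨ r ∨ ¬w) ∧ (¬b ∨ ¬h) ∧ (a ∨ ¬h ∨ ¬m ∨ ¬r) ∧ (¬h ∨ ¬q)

a = True, v = False, e = False, b = False, w = True, r = False, h = True, q = False, m = False, k = False

Unit clause (¬r) forces r = False.
In (¬e ∨ r) only ¬e is left, so e = False.
Unit clause (¬m) forces m = False.
Try a = False:
  (a ∨ h ∨ r) forces h = True.
  (a ∨ ¬h ∨ ¬q) forces q = False.
  (q ∨ w) forces w = True.
  (a ∨ b) forces b = True.
  clause (¬b ∨ ¬h) is falsified — backtrack.
So a = True.
Set v = False.
  then (¬q ∨ v) forces q = False.
  then (q ∨ w) forces w = True.
  then (¬b ∨ v) forces b = False.
Set h = True.
Set k = False.
All clauses satisfied.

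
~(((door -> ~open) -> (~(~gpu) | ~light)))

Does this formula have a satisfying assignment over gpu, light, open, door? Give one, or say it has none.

gpu = False, light = True, open = True, door = False

  ~(((door -> ~open) -> (~(~gpu) | ~light))) = True
    (door -> ~open) -> (~(~gpu) | ~light) = False
      door -> ~open = True
        ~open = False
      ~(~gpu) | ~light = False
        ~(~gpu) = False
          ~gpu = True
        ~light = False
The formula evaluates to True.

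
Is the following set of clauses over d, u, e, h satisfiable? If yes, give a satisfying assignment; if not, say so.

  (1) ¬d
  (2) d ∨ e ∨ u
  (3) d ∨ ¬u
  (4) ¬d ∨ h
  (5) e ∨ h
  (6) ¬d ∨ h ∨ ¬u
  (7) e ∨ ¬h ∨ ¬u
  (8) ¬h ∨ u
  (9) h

Unsatisfiable

Case h = True:
  (¬d) forces d = False.
  (d ∨ ¬u) forces u = False.
  Clause (¬h ∨ u) is falsified — contradiction.
Case h = False:
  Clause (h) is falsified — contradiction.
Both cases fail, so the formula is unsatisfiable.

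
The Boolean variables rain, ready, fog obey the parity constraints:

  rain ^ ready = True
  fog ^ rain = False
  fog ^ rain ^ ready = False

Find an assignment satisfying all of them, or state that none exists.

rain = True, ready = False, fog = True

rain ^ ready = T ^ F = True ✓
fog ^ rain = T ^ T = False ✓
fog ^ rain ^ ready = T ^ T ^ F = False ✓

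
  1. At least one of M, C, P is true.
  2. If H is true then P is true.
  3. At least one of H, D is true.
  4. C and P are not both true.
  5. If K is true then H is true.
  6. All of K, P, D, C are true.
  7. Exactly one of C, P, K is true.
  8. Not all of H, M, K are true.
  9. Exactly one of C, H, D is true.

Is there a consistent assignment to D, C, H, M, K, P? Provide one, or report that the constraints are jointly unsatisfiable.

Case C = True:
  (4) with C=T forces P = False.
  Constraint (6) is violated (P=F) — contradiction.
Case C = False:
  Constraint (6) is violated (C=F) — contradiction.
Both cases fail — unsatisfiable.

UNSATISFIABLE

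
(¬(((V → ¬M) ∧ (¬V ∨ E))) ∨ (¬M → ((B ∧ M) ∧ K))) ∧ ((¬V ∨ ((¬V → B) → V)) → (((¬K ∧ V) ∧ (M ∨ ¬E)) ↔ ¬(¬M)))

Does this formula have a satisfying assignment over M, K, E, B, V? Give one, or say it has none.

M=T, K=F, E=F, B=F, V=T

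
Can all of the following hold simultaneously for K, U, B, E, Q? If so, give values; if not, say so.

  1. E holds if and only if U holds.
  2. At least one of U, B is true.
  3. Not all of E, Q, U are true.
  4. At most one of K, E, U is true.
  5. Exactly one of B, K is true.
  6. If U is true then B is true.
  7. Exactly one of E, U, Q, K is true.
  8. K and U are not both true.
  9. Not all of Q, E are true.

K = False, U = False, B = True, E = False, Q = True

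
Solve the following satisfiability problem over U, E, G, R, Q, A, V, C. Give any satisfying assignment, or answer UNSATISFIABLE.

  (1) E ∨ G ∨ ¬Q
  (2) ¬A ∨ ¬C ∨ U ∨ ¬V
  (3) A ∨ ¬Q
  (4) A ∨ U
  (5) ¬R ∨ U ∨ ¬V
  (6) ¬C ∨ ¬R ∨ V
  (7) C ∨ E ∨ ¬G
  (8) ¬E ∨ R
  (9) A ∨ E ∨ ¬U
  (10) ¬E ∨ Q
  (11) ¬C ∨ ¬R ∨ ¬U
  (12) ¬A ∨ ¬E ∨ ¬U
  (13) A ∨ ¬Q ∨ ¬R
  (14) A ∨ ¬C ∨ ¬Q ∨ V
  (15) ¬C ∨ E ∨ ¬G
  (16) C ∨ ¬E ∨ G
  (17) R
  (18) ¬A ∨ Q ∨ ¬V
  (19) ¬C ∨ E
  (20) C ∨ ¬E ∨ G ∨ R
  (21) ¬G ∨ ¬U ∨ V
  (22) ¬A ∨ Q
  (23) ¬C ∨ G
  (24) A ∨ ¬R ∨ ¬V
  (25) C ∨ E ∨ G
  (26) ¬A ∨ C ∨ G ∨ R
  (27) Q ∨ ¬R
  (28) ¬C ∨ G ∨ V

U: False, E: True, G: True, R: True, Q: True, A: True, V: False, C: False

Unit clause (R) forces R = True.
In (Q ∨ ¬R) only Q is left, so Q = True.
In (A ∨ ¬Q) only A is left, so A = True.
Try U = True:
  (¬C ∨ ¬R ∨ ¬U) forces C = False.
  (¬A ∨ ¬E ∨ ¬U) forces E = False.
  (E ∨ G ∨ ¬Q) forces G = True.
  clause (C ∨ E ∨ ¬G) is falsified — backtrack.
So U = False.
  then (¬R ∨ U ∨ ¬V) forces V = False.
  then (¬C ∨ ¬R ∨ V) forces C = False.
Try E = False:
  (E ∨ G ∨ ¬Q) forces G = True.
  clause (C ∨ E ∨ ¬G) is falsified — backtrack.
So E = True.
  then (C ∨ ¬E ∨ G) forces G = True.
All clauses satisfied.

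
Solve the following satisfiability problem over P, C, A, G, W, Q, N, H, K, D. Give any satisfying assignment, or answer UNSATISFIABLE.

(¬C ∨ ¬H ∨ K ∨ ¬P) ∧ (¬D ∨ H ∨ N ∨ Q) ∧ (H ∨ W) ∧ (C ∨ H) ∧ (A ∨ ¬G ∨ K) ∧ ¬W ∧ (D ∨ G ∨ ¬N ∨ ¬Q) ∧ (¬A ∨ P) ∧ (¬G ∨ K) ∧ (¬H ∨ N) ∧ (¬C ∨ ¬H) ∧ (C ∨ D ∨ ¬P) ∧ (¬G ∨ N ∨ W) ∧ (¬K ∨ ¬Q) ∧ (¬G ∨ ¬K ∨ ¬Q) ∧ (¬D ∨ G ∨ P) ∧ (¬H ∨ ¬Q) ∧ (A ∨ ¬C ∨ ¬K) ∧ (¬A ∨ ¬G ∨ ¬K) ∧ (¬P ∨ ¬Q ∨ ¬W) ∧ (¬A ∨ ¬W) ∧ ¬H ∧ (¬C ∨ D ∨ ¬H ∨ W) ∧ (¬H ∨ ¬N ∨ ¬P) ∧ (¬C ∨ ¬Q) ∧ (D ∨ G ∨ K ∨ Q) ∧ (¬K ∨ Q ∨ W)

Case W = True:
  Clause (¬W) is falsified — contradiction.
Case W = False:
  (H ∨ W) forces H = True.
  Clause (¬H) is falsified — contradiction.
Both cases fail, so the formula is unsatisfiable.

The formula is unsatisfiable.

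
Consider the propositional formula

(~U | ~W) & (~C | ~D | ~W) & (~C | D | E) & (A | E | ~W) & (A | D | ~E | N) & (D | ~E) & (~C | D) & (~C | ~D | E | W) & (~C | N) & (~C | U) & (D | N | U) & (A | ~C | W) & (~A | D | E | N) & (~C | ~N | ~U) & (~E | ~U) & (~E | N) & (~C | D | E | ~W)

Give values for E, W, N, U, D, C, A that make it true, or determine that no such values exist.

Set E = False.
Set W = False.
Set N = True.
Set U = True.
  then (~C | ~N | ~U) forces C = False.
Set D = True.
Set A = False.
All clauses satisfied.

E: False; W: False; N: True; U: True; D: True; C: False; A: False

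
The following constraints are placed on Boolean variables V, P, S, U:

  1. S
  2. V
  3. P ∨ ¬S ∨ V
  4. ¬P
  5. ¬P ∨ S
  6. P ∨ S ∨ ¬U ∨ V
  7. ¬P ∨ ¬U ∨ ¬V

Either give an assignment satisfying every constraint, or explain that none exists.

V=T, P=F, S=T, U=F

Unit clause (S) forces S = True.
Unit clause (V) forces V = True.
Unit clause (¬P) forces P = False.
Set U = False.
Check each clause:
  (S): S holds.
  (V): V holds.
  (P ∨ ¬S ∨ V): V holds.
  (¬P): ¬P holds.
  (¬P ∨ S): ¬P holds.
  (P ∨ S ∨ ¬U ∨ V): S holds.
  (¬P ∨ ¬U ∨ ¬V): ¬P holds.
All clauses satisfied.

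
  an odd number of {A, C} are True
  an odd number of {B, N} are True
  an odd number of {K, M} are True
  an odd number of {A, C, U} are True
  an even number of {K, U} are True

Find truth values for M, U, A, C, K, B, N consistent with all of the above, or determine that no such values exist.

M: True, U: False, A: True, C: False, K: False, B: False, N: True

{A, C}: 1 true → odd ✓
{B, N}: 1 true → odd ✓
{K, M}: 1 true → odd ✓
{A, C, U}: 1 true → odd ✓
{K, U}: 0 true → even ✓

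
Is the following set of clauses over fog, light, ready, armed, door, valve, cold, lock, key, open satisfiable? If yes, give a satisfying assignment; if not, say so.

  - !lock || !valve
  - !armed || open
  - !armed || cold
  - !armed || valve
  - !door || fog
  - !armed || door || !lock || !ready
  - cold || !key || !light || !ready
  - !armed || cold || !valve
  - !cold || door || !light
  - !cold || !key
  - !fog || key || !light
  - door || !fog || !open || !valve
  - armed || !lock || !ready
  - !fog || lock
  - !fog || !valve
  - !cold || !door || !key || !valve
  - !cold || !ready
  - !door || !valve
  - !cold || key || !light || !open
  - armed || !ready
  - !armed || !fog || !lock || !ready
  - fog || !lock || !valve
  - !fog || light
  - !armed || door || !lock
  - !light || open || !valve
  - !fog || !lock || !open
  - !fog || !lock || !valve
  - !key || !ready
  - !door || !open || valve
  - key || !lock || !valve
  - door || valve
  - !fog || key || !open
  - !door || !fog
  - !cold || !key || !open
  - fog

Unsatisfiable — no assignment works.

Case door = True:
  (!door || fog) forces fog = True.
  Clause (!door || !fog) is falsified — contradiction.
Case door = False:
  (door || valve) forces valve = True.
  (!lock || !valve) forces lock = False.
  (!fog || lock) forces fog = False.
  Clause (fog) is falsified — contradiction.
Both cases fail, so the formula is unsatisfiable.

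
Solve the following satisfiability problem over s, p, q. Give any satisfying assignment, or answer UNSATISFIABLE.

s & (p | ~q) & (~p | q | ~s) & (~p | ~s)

s = True, p = False, q = False

Unit clause (s) forces s = True.
In (~p | ~s) only ~p is left, so p = False.
In (p | ~q) only ~q is left, so q = False.
All clauses satisfied.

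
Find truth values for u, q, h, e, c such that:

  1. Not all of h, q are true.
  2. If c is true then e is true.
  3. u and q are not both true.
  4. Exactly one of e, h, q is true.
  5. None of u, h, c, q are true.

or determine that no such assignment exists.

u: False, q: False, h: False, e: True, c: False

  (1) {h, q}: 0/2 true — not all ✓
  (2) c=F ⇒ e: vacuous ✓
  (3) u=F, q=F — not both ✓
  (4) {e, h, q}: 1 true — exactly one ✓
  (5) {u, h, c, q}: 0 true — none ✓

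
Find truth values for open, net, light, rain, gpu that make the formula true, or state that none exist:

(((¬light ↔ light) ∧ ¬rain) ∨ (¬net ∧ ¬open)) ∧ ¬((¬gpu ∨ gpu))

The conjunct ¬((¬gpu ∨ gpu)) is unsatisfiable on its own:
  gpu=F: evaluates to False.
  gpu=T: evaluates to False.
So the whole conjunction is unsatisfiable.

UNSATISFIABLE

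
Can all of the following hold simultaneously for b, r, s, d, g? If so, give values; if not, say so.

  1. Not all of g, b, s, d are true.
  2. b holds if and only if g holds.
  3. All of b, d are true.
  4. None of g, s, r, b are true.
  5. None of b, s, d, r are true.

The formula is unsatisfiable.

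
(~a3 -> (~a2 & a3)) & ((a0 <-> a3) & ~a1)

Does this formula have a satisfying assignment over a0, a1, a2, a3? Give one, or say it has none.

a0: True, a1: False, a2: False, a3: True

  ~a3 -> (~a2 & a3) = True
    ~a3 = False
    ~a2 & a3 = True
      ~a2 = True
  (a0 <-> a3) & ~a1 = True
    a0 <-> a3 = True
    ~a1 = True
Both conjuncts True, so the formula holds.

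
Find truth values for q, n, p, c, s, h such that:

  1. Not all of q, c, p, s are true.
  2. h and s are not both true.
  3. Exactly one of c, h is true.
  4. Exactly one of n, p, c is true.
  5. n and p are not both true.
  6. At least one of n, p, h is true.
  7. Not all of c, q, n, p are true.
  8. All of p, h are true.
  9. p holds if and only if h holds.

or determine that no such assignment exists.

q = True, n = False, p = True, c = False, s = False, h = True

  (1) {q, c, p, s}: 2/4 true — not all ✓
  (2) h=T, s=F — not both ✓
  (3) {c, h}: 1 true — exactly one ✓
  (4) {n, p, c}: 1 true — exactly one ✓
  (5) n=F, p=T — not both ✓
  (6) {n, p, h}: 2 true — at least one ✓
  (7) {c, q, n, p}: 2/4 true — not all ✓
  (8) {p, h}: all 2 true ✓
  (9) p=T, h=T — same ✓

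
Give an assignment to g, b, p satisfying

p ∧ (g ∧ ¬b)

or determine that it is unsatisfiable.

g=T, b=F, p=T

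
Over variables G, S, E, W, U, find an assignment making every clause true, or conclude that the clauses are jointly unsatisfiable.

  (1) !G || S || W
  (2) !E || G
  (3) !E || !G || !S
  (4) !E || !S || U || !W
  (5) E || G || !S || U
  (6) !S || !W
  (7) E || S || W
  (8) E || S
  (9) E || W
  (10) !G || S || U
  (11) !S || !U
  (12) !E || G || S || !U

G = True; S = False; E = True; W = True; U = True

Try G = False:
  (!E || G) forces E = False.
  (E || S) forces S = True.
  (E || G || !S || U) forces U = True.
  clause (!S || !U) is falsified — backtrack.
So G = True.
Set S = False.
  then (!G || S || W) forces W = True.
  then (E || S) forces E = True.
  then (!G || S || U) forces U = True.
All clauses satisfied.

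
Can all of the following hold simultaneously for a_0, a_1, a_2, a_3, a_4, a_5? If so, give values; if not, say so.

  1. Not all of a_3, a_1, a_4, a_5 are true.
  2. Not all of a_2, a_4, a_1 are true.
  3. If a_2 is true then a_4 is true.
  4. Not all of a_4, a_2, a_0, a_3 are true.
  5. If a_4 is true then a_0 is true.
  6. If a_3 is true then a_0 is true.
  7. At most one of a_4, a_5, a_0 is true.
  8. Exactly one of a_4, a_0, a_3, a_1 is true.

a_0: True, a_1: False, a_2: False, a_3: False, a_4: False, a_5: False

  (1) {a_3, a_1, a_4, a_5}: 0/4 true — not all ✓
  (2) {a_2, a_4, a_1}: 0/3 true — not all ✓
  (3) a_2=F ⇒ a_4: vacuous ✓
  (4) {a_4, a_2, a_0, a_3}: 1/4 true — not all ✓
  (5) a_4=F ⇒ a_0: vacuous ✓
  (6) a_3=F ⇒ a_0: vacuous ✓
  (7) {a_4, a_5, a_0}: 1 true — at most one ✓
  (8) {a_4, a_0, a_3, a_1}: 1 true — exactly one ✓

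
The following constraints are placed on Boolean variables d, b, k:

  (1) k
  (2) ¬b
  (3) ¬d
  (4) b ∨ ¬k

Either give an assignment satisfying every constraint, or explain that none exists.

Case b = True:
  Clause (¬b) is falsified — contradiction.
Case b = False:
  (k) forces k = True.
  Clause (b ∨ ¬k) is falsified — contradiction.
Both cases fail, so the formula is unsatisfiable.

The formula is unsatisfiable.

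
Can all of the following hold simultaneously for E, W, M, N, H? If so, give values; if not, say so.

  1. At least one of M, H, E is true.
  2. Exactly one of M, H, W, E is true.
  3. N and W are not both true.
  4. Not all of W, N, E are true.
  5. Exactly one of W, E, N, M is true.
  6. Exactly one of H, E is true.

E: False, W: False, M: False, N: True, H: True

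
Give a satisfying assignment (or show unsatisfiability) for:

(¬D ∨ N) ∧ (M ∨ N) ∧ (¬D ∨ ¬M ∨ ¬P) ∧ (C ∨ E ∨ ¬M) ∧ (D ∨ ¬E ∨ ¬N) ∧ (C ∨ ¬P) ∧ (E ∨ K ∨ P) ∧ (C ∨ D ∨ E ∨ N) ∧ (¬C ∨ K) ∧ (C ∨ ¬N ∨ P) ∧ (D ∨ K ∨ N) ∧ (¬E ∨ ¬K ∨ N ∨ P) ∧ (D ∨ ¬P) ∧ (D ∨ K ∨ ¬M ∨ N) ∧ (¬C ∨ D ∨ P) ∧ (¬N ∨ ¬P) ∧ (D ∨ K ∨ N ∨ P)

D: True; P: False; M: True; C: True; N: True; K: True; E: True

Set D = True.
  then (¬D ∨ N) forces N = True.
  then (¬N ∨ ¬P) forces P = False.
  then (C ∨ ¬N ∨ P) forces C = True.
  then (¬C ∨ K) forces K = True.
Set M = True.
Set E = True.
All clauses satisfied.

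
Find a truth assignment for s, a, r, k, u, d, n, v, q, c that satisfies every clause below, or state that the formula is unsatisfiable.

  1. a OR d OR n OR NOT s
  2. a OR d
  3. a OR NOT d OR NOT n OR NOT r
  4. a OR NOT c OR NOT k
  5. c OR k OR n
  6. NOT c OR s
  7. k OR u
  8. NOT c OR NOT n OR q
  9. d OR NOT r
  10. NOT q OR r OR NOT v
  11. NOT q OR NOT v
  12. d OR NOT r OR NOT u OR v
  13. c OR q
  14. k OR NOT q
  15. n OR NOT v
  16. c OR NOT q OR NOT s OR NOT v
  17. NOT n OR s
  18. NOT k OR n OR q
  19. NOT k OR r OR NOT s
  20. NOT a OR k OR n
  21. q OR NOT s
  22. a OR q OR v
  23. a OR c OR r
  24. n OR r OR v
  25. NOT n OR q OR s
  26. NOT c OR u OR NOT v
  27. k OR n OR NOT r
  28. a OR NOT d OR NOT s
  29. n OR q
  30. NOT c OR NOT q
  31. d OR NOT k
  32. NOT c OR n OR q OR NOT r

Set s = False.
  then (NOT c OR s) forces c = False.
  then (c OR q) forces q = True.
  then (k OR NOT q) forces k = True.
  then (NOT n OR s) forces n = False.
  then (d OR NOT k) forces d = True.
  then (NOT q OR NOT v) forces v = False.
  then (n OR r OR v) forces r = True.
Set a = False.
Set u = False.
All clauses satisfied.

s=F, a=F, r=T, k=T, u=F, d=T, n=F, v=F, q=T, c=F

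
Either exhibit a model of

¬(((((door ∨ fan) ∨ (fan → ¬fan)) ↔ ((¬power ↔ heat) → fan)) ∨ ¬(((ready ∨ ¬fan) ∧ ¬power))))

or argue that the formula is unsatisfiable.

power: False, heat: True, fan: False, ready: True, door: True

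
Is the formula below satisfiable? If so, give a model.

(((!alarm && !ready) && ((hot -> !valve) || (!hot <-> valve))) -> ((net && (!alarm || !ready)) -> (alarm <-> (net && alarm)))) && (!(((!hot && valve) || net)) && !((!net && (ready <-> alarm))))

ready=F, net=F, valve=F, alarm=T, hot=T

  ((!alarm && !ready) && ((hot -> !valve) || (!hot <-> valve))) -> ((net && (!alarm || !ready)) -> (alarm <-> (net && alarm))) = True
    (!alarm && !ready) && ((hot -> !valve) || (!hot <-> valve)) = False
      !alarm && !ready = False
        !alarm = False
        !ready = True
      (hot -> !valve) || (!hot <-> valve) = True
        hot -> !valve = True
          !valve = True
        !hot <-> valve = True
          !hot = False
    (net && (!alarm || !ready)) -> (alarm <-> (net && alarm)) = True
      net && (!alarm || !ready) = False
        !alarm || !ready = True
          !alarm = False
          !ready = True
      alarm <-> (net && alarm) = False
        net && alarm = False
  !(((!hot && valve) || net)) && !((!net && (ready <-> alarm))) = True
    !(((!hot && valve) || net)) = True
      (!hot && valve) || net = False
        !hot && valve = False
          !hot = False
    !((!net && (ready <-> alarm))) = True
      !net && (ready <-> alarm) = False
        !net = True
        ready <-> alarm = False
Both conjuncts True, so the formula holds.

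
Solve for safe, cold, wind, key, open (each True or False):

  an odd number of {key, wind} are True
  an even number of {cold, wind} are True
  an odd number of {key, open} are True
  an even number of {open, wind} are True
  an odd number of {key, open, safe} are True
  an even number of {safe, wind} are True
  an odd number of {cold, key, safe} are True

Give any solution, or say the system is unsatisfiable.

safe = False; cold = False; wind = False; key = True; open = False

{key, wind}: 1 true → odd ✓
{cold, wind}: 0 true → even ✓
{key, open}: 1 true → odd ✓
{open, wind}: 0 true → even ✓
{key, open, safe}: 1 true → odd ✓
{safe, wind}: 0 true → even ✓
{cold, key, safe}: 1 true → odd ✓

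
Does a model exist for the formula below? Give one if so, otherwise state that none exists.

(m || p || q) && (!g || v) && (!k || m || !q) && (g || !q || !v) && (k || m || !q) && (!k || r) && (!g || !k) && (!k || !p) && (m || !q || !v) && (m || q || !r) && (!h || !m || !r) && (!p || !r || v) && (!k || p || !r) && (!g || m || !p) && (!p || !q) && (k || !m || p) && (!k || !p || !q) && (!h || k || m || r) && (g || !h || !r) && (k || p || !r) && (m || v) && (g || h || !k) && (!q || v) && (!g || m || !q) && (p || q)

g = False, v = True, k = False, r = False, q = False, h = False, m = False, p = True

Set g = False.
Set v = True.
  then (g || !q || !v) forces q = False.
  then (p || q) forces p = True.
  then (!k || !p) forces k = False.
Set r = False.
Set h = False.
Set m = False.
All clauses satisfied.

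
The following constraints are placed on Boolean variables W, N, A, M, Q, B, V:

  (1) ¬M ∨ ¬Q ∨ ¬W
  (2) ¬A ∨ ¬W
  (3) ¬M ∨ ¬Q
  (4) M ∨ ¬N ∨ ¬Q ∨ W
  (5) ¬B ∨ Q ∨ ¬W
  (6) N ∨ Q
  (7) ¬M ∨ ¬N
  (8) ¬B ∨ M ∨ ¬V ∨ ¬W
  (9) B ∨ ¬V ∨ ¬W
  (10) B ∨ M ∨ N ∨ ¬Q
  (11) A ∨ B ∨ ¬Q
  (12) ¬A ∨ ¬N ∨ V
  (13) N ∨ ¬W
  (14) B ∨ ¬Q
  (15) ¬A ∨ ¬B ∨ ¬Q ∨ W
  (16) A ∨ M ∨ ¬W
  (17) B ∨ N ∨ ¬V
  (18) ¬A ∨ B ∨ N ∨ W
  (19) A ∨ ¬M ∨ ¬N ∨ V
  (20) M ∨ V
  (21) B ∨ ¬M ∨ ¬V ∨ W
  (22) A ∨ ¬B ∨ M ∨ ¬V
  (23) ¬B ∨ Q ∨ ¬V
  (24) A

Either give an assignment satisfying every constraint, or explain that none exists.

Unit clause (A) forces A = True.
In (¬A ∨ ¬W) only ¬W is left, so W = False.
Set N = True.
  then (¬M ∨ ¬N) forces M = False.
  then (¬A ∨ ¬N ∨ V) forces V = True.
  then (M ∨ ¬N ∨ ¬Q ∨ W) forces Q = False.
  then (¬B ∨ Q ∨ ¬V) forces B = False.
All clauses satisfied.

W = False; N = True; A = True; M = False; Q = False; B = False; V = True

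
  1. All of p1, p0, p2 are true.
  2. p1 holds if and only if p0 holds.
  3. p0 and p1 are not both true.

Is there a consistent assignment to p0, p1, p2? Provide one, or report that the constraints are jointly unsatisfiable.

Unsatisfiable — no assignment works.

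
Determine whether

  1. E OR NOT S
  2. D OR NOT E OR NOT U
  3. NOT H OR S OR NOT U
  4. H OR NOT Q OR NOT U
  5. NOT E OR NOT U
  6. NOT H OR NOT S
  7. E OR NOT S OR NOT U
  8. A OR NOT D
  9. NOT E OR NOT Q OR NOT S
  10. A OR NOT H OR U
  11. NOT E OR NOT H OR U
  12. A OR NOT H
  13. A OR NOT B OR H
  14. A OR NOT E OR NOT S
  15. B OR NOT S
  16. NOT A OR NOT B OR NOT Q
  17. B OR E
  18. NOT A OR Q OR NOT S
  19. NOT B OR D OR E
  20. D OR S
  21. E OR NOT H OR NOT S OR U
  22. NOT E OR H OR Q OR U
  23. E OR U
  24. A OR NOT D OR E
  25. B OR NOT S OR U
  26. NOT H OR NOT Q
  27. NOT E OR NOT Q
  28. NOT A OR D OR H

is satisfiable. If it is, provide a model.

Try U = False:
  (E OR U) forces E = True.
  (NOT E OR NOT H OR U) forces H = False.
  (NOT E OR H OR Q OR U) forces Q = True.
  clause (NOT E OR NOT Q) is falsified — backtrack.
So U = True.
  then (NOT E OR NOT U) forces E = False.
  then (E OR NOT S OR NOT U) forces S = False.
  then (B OR E) forces B = True.
  then (NOT B OR D OR E) forces D = True.
  then (A OR NOT D OR E) forces A = True.
  then (NOT H OR S OR NOT U) forces H = False.
  then (H OR NOT Q OR NOT U) forces Q = False.
All clauses satisfied.

U: True; H: False; B: True; S: False; E: False; Q: False; D: True; A: True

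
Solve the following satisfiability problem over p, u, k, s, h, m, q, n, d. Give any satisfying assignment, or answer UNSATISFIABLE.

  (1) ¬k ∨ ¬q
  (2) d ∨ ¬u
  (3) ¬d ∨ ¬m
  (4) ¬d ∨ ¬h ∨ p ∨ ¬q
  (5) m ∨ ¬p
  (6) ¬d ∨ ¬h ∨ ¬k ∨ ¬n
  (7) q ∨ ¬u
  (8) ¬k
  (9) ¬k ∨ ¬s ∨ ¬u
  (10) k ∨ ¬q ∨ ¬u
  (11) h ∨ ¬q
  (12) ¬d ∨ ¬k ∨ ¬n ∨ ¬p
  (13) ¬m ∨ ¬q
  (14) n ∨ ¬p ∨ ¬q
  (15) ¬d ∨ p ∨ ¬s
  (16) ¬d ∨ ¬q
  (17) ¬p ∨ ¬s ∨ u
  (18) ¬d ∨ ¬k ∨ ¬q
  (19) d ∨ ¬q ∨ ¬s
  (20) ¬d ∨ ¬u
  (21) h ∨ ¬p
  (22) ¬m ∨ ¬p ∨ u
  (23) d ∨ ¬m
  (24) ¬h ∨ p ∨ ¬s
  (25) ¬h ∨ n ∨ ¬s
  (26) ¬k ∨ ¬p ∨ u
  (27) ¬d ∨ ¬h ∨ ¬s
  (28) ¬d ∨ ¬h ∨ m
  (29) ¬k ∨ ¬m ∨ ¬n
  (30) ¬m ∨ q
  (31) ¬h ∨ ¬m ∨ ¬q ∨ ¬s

p = False; u = False; k = False; s = False; h = True; m = False; q = True; n = False; d = False

Unit clause (¬k) forces k = False.
Set p = False.
Try u = True:
  (d ∨ ¬u) forces d = True.
  clause (¬d ∨ ¬u) is falsified — backtrack.
So u = False.
Set s = False.
Set h = True.
Set m = False.
  then (¬d ∨ ¬h ∨ m) forces d = False.
Set q = True.
Set n = False.
All clauses satisfied.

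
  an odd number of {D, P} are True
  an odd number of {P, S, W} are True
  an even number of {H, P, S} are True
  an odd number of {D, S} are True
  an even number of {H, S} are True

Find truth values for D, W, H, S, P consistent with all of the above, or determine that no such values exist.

D=T, W=T, H=F, S=F, P=F

{D, P}: 1 true → odd ✓
{P, S, W}: 1 true → odd ✓
{H, P, S}: 0 true → even ✓
{D, S}: 1 true → odd ✓
{H, S}: 0 true → even ✓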